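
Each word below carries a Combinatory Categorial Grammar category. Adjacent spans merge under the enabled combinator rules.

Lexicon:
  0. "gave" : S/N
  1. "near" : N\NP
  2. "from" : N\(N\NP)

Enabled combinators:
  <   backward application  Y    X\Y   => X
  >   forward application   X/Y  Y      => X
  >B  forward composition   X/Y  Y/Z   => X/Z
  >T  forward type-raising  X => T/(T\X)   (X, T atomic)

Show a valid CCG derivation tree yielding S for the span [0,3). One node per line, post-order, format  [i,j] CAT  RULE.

[0,1] S/N  lex  "gave"
[1,2] N\NP  lex  "near"
[2,3] N\(N\NP)  lex  "from"
[1,3] N  <  k=2
[0,3] S  >  k=1

[0,3] S   >
  [0,1] "gave" : S/N
  [1,3] N   <
    [1,2] "near" : N\NP
    [2,3] "from" : N\(N\NP)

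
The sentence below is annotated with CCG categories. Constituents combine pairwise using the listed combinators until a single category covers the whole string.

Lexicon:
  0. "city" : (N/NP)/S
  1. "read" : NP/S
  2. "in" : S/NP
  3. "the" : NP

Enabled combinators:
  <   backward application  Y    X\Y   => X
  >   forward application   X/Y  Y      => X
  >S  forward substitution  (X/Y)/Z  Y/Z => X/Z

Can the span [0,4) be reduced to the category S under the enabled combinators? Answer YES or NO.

NO

(N/NP)/S NP/S S/NP NP
CKY chart[0,4] = {N}; S ∉ chart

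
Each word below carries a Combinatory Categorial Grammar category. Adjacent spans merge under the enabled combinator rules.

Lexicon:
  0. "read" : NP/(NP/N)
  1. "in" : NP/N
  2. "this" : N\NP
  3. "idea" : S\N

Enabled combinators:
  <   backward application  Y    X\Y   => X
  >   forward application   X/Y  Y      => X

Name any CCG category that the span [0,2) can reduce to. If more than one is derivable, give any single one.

NP

[0,4] S   <
  [0,3] N   <
    [0,2] NP   >
      [0,1] "read" : NP/(NP/N)
      [1,2] "in" : NP/N
    [2,3] "this" : N\NP
  [3,4] "idea" : S\N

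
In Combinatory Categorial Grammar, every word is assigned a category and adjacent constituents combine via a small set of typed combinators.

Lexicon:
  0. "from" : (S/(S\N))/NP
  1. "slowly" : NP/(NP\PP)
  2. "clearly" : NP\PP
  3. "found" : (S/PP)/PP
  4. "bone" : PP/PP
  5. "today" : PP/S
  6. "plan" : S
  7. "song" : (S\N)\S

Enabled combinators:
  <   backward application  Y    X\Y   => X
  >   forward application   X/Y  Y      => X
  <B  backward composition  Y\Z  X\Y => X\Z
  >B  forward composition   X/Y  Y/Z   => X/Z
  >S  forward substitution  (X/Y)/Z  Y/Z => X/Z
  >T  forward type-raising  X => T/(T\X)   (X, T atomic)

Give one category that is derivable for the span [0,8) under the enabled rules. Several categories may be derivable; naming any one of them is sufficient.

[0,8] S   >
  [0,3] S/(S\N)   >
    [0,1] "from" : (S/(S\N))/NP
    [1,3] NP   >
      [1,2] "slowly" : NP/(NP\PP)
      [2,3] "clearly" : NP\PP
  [3,8] S\N   <
    [3,7] S   >
      [3,5] S/PP   >S
        [3,4] "found" : (S/PP)/PP
        [4,5] "bone" : PP/PP
      [5,7] PP   >
        [5,6] "today" : PP/S
        [6,7] "plan" : S
    [7,8] "song" : (S\N)\S

S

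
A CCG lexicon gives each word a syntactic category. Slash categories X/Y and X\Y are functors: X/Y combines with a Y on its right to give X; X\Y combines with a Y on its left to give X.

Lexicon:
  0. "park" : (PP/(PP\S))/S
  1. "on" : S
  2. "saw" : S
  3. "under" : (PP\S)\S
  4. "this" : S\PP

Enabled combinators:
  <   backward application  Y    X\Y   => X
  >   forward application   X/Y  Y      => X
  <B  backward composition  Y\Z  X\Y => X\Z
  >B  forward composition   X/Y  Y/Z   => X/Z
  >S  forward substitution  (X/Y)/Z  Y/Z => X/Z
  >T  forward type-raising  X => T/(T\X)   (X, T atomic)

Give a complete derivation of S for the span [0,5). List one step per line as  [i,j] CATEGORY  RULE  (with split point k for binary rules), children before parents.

[0,5] S   <
  [0,4] PP   >
    [0,2] PP/(PP\S)   >
      [0,1] "park" : (PP/(PP\S))/S
      [1,2] "on" : S
    [2,4] PP\S   <
      [2,3] "saw" : S
      [3,4] "under" : (PP\S)\S
  [4,5] "this" : S\PP

[0,1] (PP/(PP\S))/S  lex  "park"
[1,2] S  lex  "on"
[0,2] PP/(PP\S)  >  k=1
[2,3] S  lex  "saw"
[3,4] (PP\S)\S  lex  "under"
[2,4] PP\S  <  k=3
[0,4] PP  >  k=2
[4,5] S\PP  lex  "this"
[0,5] S  <  k=4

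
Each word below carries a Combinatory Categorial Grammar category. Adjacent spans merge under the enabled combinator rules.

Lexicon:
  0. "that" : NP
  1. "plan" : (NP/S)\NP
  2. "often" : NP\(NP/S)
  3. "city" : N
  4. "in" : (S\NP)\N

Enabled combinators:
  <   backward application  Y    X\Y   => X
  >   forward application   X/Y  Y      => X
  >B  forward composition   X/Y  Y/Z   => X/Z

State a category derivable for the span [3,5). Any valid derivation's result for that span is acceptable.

S\NP

[0,5] S   <
  [0,3] NP   <
    [0,2] NP/S   <
      [0,1] "that" : NP
      [1,2] "plan" : (NP/S)\NP
    [2,3] "often" : NP\(NP/S)
  [3,5] S\NP   <
    [3,4] "city" : N
    [4,5] "in" : (S\NP)\N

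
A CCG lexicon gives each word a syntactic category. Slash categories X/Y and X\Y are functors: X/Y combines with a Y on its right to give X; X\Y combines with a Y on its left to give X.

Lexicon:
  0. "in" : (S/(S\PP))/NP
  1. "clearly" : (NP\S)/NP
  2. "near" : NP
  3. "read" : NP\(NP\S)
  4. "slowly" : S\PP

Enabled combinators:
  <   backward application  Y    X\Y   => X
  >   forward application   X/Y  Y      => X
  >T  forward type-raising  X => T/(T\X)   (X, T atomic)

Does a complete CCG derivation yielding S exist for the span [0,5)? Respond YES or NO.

YES

[0,5] S   >
  [0,4] S/(S\PP)   >
    [0,1] "in" : (S/(S\PP))/NP
    [1,4] NP   <
      [1,3] NP\S   >
        [1,2] "clearly" : (NP\S)/NP
        [2,3] "near" : NP
      [3,4] "read" : NP\(NP\S)
  [4,5] "slowly" : S\PP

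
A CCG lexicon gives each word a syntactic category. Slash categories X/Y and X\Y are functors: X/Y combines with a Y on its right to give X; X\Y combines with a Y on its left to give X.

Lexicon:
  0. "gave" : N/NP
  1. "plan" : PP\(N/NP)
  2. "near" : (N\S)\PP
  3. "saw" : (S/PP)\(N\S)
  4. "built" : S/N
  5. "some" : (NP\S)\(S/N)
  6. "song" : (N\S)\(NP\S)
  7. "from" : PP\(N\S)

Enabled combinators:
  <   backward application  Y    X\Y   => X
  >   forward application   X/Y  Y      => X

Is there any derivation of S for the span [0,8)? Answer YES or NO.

[0,8] S   >
  [0,4] S/PP   <
    [0,3] N\S   <
      [0,2] PP   <
        [0,1] "gave" : N/NP
        [1,2] "plan" : PP\(N/NP)
      [2,3] "near" : (N\S)\PP
    [3,4] "saw" : (S/PP)\(N\S)
  [4,8] PP   <
    [4,7] N\S   <
      [4,6] NP\S   <
        [4,5] "built" : S/N
        [5,6] "some" : (NP\S)\(S/N)
      [6,7] "song" : (N\S)\(NP\S)
    [7,8] "from" : PP\(N\S)

YES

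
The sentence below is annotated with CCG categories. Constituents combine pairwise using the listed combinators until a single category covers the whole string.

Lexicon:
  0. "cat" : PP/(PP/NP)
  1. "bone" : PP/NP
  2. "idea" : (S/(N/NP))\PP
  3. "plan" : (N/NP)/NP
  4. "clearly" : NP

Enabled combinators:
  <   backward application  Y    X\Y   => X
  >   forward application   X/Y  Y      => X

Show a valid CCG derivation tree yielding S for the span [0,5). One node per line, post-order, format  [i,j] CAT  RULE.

[0,1] PP/(PP/NP)  lex  "cat"
[1,2] PP/NP  lex  "bone"
[0,2] PP  >  k=1
[2,3] (S/(N/NP))\PP  lex  "idea"
[0,3] S/(N/NP)  <  k=2
[3,4] (N/NP)/NP  lex  "plan"
[4,5] NP  lex  "clearly"
[3,5] N/NP  >  k=4
[0,5] S  >  k=3

[0,5] S   >
  [0,3] S/(N/NP)   <
    [0,2] PP   >
      [0,1] "cat" : PP/(PP/NP)
      [1,2] "bone" : PP/NP
    [2,3] "idea" : (S/(N/NP))\PP
  [3,5] N/NP   >
    [3,4] "plan" : (N/NP)/NP
    [4,5] "clearly" : NP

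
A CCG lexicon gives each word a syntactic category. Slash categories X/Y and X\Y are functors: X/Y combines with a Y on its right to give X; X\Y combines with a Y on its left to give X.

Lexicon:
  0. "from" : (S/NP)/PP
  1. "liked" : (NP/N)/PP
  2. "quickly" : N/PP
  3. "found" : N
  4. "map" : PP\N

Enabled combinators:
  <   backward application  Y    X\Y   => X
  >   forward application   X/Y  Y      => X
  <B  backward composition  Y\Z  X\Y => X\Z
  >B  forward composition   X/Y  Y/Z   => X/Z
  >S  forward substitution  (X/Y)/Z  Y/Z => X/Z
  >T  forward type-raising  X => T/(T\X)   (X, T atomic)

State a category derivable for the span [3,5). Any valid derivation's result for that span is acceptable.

[0,5] S   >
  [0,3] S/PP   >S
    [0,1] "from" : (S/NP)/PP
    [1,3] NP/PP   >S
      [1,2] "liked" : (NP/N)/PP
      [2,3] "quickly" : N/PP
  [3,5] PP   >
    [3,4] PP/(PP\N)   >T
      [3,4] "found" : N
    [4,5] "map" : PP\N

PP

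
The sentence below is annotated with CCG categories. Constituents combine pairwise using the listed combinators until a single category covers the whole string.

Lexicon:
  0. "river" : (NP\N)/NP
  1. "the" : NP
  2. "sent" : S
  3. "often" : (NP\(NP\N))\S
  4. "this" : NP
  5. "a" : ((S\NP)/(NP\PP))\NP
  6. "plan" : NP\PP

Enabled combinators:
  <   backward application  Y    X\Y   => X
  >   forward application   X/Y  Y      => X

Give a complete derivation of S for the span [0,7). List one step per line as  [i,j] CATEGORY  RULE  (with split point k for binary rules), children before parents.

[0,1] (NP\N)/NP  lex  "river"
[1,2] NP  lex  "the"
[0,2] NP\N  >  k=1
[2,3] S  lex  "sent"
[3,4] (NP\(NP\N))\S  lex  "often"
[2,4] NP\(NP\N)  <  k=3
[0,4] NP  <  k=2
[4,5] NP  lex  "this"
[5,6] ((S\NP)/(NP\PP))\NP  lex  "a"
[4,6] (S\NP)/(NP\PP)  <  k=5
[6,7] NP\PP  lex  "plan"
[4,7] S\NP  >  k=6
[0,7] S  <  k=4

[0,7] S   <
  [0,4] NP   <
    [0,2] NP\N   >
      [0,1] "river" : (NP\N)/NP
      [1,2] "the" : NP
    [2,4] NP\(NP\N)   <
      [2,3] "sent" : S
      [3,4] "often" : (NP\(NP\N))\S
  [4,7] S\NP   >
    [4,6] (S\NP)/(NP\PP)   <
      [4,5] "this" : NP
      [5,6] "a" : ((S\NP)/(NP\PP))\NP
    [6,7] "plan" : NP\PP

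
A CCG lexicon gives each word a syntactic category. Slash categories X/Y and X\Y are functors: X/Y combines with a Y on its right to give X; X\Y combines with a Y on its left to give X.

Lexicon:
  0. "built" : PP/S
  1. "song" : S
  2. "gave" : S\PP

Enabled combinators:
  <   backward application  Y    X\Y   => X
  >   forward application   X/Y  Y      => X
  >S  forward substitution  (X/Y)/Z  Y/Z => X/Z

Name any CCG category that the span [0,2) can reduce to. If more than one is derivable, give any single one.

PP

[0,3] S   <
  [0,2] PP   >
    [0,1] "built" : PP/S
    [1,2] "song" : S
  [2,3] "gave" : S\PP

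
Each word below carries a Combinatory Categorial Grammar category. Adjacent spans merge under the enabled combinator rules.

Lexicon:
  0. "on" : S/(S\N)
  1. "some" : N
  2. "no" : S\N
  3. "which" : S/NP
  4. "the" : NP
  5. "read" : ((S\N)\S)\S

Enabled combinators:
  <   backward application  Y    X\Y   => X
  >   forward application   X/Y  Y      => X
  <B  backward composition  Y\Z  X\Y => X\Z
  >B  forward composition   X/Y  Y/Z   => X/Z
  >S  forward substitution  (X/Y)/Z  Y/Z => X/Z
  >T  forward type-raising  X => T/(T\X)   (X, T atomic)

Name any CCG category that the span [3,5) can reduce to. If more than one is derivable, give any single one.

[0,6] S   >
  [0,1] "on" : S/(S\N)
  [1,6] S\N   <
    [1,3] S   >
      [1,2] S/(S\N)   >T
        [1,2] "some" : N
      [2,3] "no" : S\N
    [3,6] (S\N)\S   <
      [3,5] S   >
        [3,4] "which" : S/NP
        [4,5] "the" : NP
      [5,6] "read" : ((S\N)\S)\S

S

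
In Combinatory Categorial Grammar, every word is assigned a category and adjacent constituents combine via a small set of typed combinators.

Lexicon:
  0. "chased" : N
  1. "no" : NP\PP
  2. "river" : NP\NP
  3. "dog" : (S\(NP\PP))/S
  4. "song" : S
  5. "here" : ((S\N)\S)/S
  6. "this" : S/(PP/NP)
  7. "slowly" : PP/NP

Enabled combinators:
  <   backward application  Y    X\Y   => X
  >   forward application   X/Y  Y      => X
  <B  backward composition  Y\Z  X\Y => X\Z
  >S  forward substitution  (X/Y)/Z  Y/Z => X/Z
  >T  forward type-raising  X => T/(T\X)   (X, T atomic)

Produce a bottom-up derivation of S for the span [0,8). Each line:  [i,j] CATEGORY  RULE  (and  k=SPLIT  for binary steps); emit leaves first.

[0,8] S   >
  [0,1] S/(S\N)   >T
    [0,1] "chased" : N
  [1,8] S\N   <
    [1,5] S   <
      [1,3] NP\PP   <B
        [1,2] "no" : NP\PP
        [2,3] "river" : NP\NP
      [3,5] S\(NP\PP)   >
        [3,4] "dog" : (S\(NP\PP))/S
        [4,5] "song" : S
    [5,8] (S\N)\S   >
      [5,6] "here" : ((S\N)\S)/S
      [6,8] S   >
        [6,7] "this" : S/(PP/NP)
        [7,8] "slowly" : PP/NP

[0,1] N  lex  "chased"
[0,1] S/(S\N)  >T
[1,2] NP\PP  lex  "no"
[2,3] NP\NP  lex  "river"
[1,3] NP\PP  <B  k=2
[3,4] (S\(NP\PP))/S  lex  "dog"
[4,5] S  lex  "song"
[3,5] S\(NP\PP)  >  k=4
[1,5] S  <  k=3
[5,6] ((S\N)\S)/S  lex  "here"
[6,7] S/(PP/NP)  lex  "this"
[7,8] PP/NP  lex  "slowly"
[6,8] S  >  k=7
[5,8] (S\N)\S  >  k=6
[1,8] S\N  <  k=5
[0,8] S  >  k=1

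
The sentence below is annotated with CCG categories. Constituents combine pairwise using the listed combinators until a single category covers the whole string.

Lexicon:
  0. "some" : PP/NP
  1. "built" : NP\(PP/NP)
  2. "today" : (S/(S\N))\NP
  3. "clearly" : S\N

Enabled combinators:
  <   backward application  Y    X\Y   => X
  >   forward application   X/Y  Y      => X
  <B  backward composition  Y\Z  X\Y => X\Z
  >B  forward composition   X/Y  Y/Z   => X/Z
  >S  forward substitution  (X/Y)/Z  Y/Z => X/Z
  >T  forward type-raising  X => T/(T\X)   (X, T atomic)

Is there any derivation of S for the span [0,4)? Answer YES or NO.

[0,4] S   >
  [0,3] S/(S\N)   <
    [0,2] NP   <
      [0,1] "some" : PP/NP
      [1,2] "built" : NP\(PP/NP)
    [2,3] "today" : (S/(S\N))\NP
  [3,4] "clearly" : S\N

YES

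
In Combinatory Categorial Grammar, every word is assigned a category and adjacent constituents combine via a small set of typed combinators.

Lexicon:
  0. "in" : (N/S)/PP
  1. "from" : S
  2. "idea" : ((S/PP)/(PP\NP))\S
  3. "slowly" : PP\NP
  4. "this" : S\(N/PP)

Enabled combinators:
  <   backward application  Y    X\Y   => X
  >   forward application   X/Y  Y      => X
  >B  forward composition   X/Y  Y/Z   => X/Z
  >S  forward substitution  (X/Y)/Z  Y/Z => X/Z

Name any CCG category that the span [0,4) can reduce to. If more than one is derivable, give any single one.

N/PP

[0,5] S   <
  [0,4] N/PP   >S
    [0,1] "in" : (N/S)/PP
    [1,4] S/PP   >
      [1,3] (S/PP)/(PP\NP)   <
        [1,2] "from" : S
        [2,3] "idea" : ((S/PP)/(PP\NP))\S
      [3,4] "slowly" : PP\NP
  [4,5] "this" : S\(N/PP)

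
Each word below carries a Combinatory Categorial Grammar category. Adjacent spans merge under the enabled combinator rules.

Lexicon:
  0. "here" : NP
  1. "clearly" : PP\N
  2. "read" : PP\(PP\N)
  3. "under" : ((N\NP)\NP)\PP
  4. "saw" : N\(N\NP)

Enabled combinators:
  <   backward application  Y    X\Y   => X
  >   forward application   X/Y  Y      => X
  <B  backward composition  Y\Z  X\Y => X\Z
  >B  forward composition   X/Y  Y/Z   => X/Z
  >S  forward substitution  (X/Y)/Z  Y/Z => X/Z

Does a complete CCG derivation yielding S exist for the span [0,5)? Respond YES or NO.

NP PP\N PP\(PP\N) ((N\NP)\NP)\PP N\(N\NP)
CKY chart[0,5] = {N}; S ∉ chart

NO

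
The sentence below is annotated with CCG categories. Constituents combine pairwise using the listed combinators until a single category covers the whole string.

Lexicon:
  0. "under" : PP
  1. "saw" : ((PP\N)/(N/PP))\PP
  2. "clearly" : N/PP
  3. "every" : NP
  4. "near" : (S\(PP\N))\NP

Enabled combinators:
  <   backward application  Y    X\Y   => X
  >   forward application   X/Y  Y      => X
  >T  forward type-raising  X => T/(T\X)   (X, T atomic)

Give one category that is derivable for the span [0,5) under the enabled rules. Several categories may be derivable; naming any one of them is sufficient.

[0,5] S   <
  [0,3] PP\N   >
    [0,2] (PP\N)/(N/PP)   <
      [0,1] "under" : PP
      [1,2] "saw" : ((PP\N)/(N/PP))\PP
    [2,3] "clearly" : N/PP
  [3,5] S\(PP\N)   <
    [3,4] "every" : NP
    [4,5] "near" : (S\(PP\N))\NP

S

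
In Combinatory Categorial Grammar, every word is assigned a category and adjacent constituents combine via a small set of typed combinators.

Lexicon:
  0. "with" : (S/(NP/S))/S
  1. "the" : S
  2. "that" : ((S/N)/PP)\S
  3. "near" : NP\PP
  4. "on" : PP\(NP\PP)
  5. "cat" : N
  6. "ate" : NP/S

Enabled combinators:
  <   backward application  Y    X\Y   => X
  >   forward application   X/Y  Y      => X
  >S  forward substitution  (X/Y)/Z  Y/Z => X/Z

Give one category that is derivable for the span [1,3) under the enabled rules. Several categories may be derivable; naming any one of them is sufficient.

[0,7] S   >
  [0,6] S/(NP/S)   >
    [0,1] "with" : (S/(NP/S))/S
    [1,6] S   >
      [1,5] S/N   >
        [1,3] (S/N)/PP   <
          [1,2] "the" : S
          [2,3] "that" : ((S/N)/PP)\S
        [3,5] PP   <
          [3,4] "near" : NP\PP
          [4,5] "on" : PP\(NP\PP)
      [5,6] "cat" : N
  [6,7] "ate" : NP/S

(S/N)/PP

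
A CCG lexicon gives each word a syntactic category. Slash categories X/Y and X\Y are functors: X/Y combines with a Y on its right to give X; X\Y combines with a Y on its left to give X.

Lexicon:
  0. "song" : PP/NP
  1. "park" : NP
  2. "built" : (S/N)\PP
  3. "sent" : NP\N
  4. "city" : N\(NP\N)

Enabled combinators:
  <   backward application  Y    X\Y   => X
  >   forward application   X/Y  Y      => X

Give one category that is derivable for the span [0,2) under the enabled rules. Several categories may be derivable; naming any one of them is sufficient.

PP

[0,5] S   >
  [0,3] S/N   <
    [0,2] PP   >
      [0,1] "song" : PP/NP
      [1,2] "park" : NP
    [2,3] "built" : (S/N)\PP
  [3,5] N   <
    [3,4] "sent" : NP\N
    [4,5] "city" : N\(NP\N)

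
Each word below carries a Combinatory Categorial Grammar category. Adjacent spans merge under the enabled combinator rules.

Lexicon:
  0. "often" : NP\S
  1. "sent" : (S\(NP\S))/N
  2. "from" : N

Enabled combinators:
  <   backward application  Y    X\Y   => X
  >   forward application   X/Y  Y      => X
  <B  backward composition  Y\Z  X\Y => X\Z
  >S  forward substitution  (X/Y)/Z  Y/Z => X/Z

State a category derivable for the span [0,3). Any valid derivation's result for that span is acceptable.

S

[0,3] S   <
  [0,1] "often" : NP\S
  [1,3] S\(NP\S)   >
    [1,2] "sent" : (S\(NP\S))/N
    [2,3] "from" : N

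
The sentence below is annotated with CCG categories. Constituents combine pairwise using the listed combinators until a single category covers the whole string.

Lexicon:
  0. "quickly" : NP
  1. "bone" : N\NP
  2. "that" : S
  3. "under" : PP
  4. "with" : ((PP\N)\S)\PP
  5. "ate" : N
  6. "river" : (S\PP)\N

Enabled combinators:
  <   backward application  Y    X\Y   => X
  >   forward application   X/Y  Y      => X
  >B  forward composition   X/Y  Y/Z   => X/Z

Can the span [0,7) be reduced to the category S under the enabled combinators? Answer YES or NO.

YES

[0,7] S   <
  [0,5] PP   <
    [0,2] N   <
      [0,1] "quickly" : NP
      [1,2] "bone" : N\NP
    [2,5] PP\N   <
      [2,3] "that" : S
      [3,5] (PP\N)\S   <
        [3,4] "under" : PP
        [4,5] "with" : ((PP\N)\S)\PP
  [5,7] S\PP   <
    [5,6] "ate" : N
    [6,7] "river" : (S\PP)\N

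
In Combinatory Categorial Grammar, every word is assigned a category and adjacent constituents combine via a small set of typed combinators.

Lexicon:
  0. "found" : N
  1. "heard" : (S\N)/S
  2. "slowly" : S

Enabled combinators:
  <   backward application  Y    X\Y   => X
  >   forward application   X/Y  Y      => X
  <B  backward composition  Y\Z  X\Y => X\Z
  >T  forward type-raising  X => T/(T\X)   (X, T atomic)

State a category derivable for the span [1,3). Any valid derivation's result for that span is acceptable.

S\N

[0,3] S   <
  [0,1] "found" : N
  [1,3] S\N   >
    [1,2] "heard" : (S\N)/S
    [2,3] "slowly" : S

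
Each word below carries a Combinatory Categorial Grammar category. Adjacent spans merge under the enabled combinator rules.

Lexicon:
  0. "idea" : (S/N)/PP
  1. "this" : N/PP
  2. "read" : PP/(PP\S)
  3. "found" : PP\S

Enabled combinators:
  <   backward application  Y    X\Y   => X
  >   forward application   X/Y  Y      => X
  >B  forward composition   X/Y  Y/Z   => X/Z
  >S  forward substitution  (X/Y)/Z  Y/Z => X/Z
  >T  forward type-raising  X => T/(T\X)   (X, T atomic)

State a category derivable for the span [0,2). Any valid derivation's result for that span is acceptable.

S/PP

[0,4] S   >
  [0,2] S/PP   >S
    [0,1] "idea" : (S/N)/PP
    [1,2] "this" : N/PP
  [2,4] PP   >
    [2,3] "read" : PP/(PP\S)
    [3,4] "found" : PP\S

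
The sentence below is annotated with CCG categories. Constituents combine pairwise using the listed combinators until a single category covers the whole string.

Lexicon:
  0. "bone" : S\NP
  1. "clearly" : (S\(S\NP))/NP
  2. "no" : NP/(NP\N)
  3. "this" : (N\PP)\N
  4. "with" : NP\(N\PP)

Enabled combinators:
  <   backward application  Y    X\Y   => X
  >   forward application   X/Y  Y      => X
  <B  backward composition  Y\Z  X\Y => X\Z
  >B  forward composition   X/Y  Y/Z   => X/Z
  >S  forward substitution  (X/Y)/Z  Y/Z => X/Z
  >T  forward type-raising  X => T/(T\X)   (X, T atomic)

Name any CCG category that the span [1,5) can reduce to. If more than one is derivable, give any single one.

S\(S\NP)

[0,5] S   <
  [0,1] "bone" : S\NP
  [1,5] S\(S\NP)   >
    [1,2] "clearly" : (S\(S\NP))/NP
    [2,5] NP   >
      [2,3] "no" : NP/(NP\N)
      [3,5] NP\N   <B
        [3,4] "this" : (N\PP)\N
        [4,5] "with" : NP\(N\PP)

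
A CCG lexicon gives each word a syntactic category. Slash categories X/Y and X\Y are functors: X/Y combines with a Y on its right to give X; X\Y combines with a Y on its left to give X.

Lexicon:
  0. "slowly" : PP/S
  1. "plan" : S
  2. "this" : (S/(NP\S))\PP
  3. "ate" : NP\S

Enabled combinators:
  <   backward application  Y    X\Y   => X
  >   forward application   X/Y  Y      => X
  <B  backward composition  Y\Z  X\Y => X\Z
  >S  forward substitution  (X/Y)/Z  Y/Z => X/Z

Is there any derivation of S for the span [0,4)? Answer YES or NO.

[0,4] S   >
  [0,3] S/(NP\S)   <
    [0,2] PP   >
      [0,1] "slowly" : PP/S
      [1,2] "plan" : S
    [2,3] "this" : (S/(NP\S))\PP
  [3,4] "ate" : NP\S

YES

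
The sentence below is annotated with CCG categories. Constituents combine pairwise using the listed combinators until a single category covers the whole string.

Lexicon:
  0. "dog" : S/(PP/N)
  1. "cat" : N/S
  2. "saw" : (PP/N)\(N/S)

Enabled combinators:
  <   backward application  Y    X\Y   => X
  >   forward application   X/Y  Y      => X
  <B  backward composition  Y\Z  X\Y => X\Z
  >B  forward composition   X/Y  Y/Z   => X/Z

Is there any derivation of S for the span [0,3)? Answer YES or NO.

YES

[0,3] S   >
  [0,1] "dog" : S/(PP/N)
  [1,3] PP/N   <
    [1,2] "cat" : N/S
    [2,3] "saw" : (PP/N)\(N/S)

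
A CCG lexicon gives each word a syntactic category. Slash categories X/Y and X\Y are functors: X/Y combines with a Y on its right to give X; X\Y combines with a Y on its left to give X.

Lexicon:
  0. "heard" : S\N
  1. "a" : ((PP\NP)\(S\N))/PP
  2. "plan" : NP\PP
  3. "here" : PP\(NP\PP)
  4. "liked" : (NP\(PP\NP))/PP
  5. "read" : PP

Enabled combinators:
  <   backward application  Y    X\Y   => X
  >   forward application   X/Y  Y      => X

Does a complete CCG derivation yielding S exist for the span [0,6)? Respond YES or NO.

NO

S\N ((PP\NP)\(S\N))/PP NP\PP PP\(NP\PP) (NP\(PP\NP))/PP PP
CKY chart[0,6] = {NP}; S ∉ chart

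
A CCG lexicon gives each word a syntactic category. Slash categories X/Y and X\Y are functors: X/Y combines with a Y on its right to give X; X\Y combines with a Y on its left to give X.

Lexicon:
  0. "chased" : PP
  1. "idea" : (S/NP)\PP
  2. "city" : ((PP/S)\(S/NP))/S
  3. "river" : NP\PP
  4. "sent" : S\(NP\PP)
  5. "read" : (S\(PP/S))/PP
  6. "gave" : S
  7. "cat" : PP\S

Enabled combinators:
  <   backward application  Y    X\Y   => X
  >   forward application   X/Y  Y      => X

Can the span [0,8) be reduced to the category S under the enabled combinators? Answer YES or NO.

YES

[0,8] S   <
  [0,5] PP/S   <
    [0,2] S/NP   <
      [0,1] "chased" : PP
      [1,2] "idea" : (S/NP)\PP
    [2,5] (PP/S)\(S/NP)   >
      [2,3] "city" : ((PP/S)\(S/NP))/S
      [3,5] S   <
        [3,4] "river" : NP\PP
        [4,5] "sent" : S\(NP\PP)
  [5,8] S\(PP/S)   >
    [5,6] "read" : (S\(PP/S))/PP
    [6,8] PP   <
      [6,7] "gave" : S
      [7,8] "cat" : PP\S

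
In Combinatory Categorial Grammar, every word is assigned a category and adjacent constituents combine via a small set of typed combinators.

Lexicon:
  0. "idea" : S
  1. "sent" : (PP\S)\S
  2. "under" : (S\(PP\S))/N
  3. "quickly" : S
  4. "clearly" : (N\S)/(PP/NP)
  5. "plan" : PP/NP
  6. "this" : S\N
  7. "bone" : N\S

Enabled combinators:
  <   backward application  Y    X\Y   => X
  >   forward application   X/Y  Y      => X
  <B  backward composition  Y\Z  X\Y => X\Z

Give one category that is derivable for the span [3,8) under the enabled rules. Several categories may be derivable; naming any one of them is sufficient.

[0,8] S   <
  [0,2] PP\S   <
    [0,1] "idea" : S
    [1,2] "sent" : (PP\S)\S
  [2,8] S\(PP\S)   >
    [2,3] "under" : (S\(PP\S))/N
    [3,8] N   <
      [3,7] S   <
        [3,6] N   <
          [3,4] "quickly" : S
          [4,6] N\S   >
            [4,5] "clearly" : (N\S)/(PP/NP)
            [5,6] "plan" : PP/NP
        [6,7] "this" : S\N
      [7,8] "bone" : N\S

N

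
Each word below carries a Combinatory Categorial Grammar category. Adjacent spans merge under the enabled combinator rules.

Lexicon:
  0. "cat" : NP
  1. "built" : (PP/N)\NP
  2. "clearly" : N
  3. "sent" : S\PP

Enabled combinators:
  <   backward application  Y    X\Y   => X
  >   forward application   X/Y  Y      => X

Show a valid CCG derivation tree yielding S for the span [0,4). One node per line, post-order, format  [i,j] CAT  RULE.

[0,4] S   <
  [0,3] PP   >
    [0,2] PP/N   <
      [0,1] "cat" : NP
      [1,2] "built" : (PP/N)\NP
    [2,3] "clearly" : N
  [3,4] "sent" : S\PP

[0,1] NP  lex  "cat"
[1,2] (PP/N)\NP  lex  "built"
[0,2] PP/N  <  k=1
[2,3] N  lex  "clearly"
[0,3] PP  >  k=2
[3,4] S\PP  lex  "sent"
[0,4] S  <  k=3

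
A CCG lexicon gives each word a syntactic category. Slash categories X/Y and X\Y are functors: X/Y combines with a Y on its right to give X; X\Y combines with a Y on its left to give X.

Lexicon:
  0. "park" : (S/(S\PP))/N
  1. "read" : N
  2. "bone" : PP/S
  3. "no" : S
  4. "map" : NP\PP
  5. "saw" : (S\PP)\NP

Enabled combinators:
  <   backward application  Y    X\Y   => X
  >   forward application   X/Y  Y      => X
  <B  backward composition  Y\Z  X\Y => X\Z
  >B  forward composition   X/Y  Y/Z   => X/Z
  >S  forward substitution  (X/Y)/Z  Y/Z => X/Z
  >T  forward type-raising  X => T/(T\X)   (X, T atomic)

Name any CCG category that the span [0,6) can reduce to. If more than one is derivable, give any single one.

S

[0,6] S   >
  [0,2] S/(S\PP)   >
    [0,1] "park" : (S/(S\PP))/N
    [1,2] "read" : N
  [2,6] S\PP   <
    [2,5] NP   <
      [2,4] PP   >
        [2,3] "bone" : PP/S
        [3,4] "no" : S
      [4,5] "map" : NP\PP
    [5,6] "saw" : (S\PP)\NP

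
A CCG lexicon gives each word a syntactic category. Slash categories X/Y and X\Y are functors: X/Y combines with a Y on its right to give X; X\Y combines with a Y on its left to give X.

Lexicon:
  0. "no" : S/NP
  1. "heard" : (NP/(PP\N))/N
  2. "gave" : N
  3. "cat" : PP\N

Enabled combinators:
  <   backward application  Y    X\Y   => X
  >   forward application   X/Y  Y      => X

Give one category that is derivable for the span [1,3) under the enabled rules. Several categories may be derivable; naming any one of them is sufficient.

NP/(PP\N)

[0,4] S   >
  [0,1] "no" : S/NP
  [1,4] NP   >
    [1,3] NP/(PP\N)   >
      [1,2] "heard" : (NP/(PP\N))/N
      [2,3] "gave" : N
    [3,4] "cat" : PP\N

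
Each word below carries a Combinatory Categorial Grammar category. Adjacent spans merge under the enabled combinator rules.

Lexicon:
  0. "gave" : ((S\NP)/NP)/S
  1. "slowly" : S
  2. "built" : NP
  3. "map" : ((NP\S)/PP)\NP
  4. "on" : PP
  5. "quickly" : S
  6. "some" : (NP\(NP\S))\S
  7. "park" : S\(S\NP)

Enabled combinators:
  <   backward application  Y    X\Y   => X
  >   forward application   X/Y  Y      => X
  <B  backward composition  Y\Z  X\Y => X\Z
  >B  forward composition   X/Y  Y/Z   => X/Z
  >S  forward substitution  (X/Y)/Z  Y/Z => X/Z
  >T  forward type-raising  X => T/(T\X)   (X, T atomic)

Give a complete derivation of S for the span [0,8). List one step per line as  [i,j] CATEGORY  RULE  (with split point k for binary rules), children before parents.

[0,8] S   <
  [0,7] S\NP   >
    [0,2] (S\NP)/NP   >
      [0,1] "gave" : ((S\NP)/NP)/S
      [1,2] "slowly" : S
    [2,7] NP   <
      [2,5] NP\S   >
        [2,4] (NP\S)/PP   <
          [2,3] "built" : NP
          [3,4] "map" : ((NP\S)/PP)\NP
        [4,5] "on" : PP
      [5,7] NP\(NP\S)   <
        [5,6] "quickly" : S
        [6,7] "some" : (NP\(NP\S))\S
  [7,8] "park" : S\(S\NP)

[0,1] ((S\NP)/NP)/S  lex  "gave"
[1,2] S  lex  "slowly"
[0,2] (S\NP)/NP  >  k=1
[2,3] NP  lex  "built"
[3,4] ((NP\S)/PP)\NP  lex  "map"
[2,4] (NP\S)/PP  <  k=3
[4,5] PP  lex  "on"
[2,5] NP\S  >  k=4
[5,6] S  lex  "quickly"
[6,7] (NP\(NP\S))\S  lex  "some"
[5,7] NP\(NP\S)  <  k=6
[2,7] NP  <  k=5
[0,7] S\NP  >  k=2
[7,8] S\(S\NP)  lex  "park"
[0,8] S  <  k=7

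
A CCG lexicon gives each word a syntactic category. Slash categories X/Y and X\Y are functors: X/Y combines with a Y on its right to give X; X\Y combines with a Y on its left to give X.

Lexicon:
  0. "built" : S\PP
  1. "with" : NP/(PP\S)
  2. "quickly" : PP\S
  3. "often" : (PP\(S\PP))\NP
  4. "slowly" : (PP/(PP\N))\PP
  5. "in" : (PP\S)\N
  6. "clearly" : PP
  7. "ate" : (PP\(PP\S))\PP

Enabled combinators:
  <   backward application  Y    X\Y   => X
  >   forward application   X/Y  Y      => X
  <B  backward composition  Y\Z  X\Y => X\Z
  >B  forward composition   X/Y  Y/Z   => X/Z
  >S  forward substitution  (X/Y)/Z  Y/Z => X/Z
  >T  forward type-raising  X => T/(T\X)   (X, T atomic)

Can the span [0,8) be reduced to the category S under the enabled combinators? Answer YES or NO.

S\PP NP/(PP\S) PP\S (PP\(S\PP))\NP (PP/(PP\N))\PP (PP\S)\N PP (PP\(PP\S))\PP
CKY chart[0,8] = {N/(N\PP), NP/(NP\PP), PP, PP/(PP\PP), S/(S\PP)}; S ∉ chart

NO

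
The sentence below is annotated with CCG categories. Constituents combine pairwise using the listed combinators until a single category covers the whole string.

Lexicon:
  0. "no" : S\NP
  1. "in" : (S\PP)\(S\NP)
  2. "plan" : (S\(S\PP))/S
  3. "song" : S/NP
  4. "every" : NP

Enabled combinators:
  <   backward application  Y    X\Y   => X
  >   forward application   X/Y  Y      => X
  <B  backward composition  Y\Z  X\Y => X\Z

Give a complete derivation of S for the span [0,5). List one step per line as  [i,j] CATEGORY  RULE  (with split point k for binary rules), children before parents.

[0,5] S   <
  [0,2] S\PP   <
    [0,1] "no" : S\NP
    [1,2] "in" : (S\PP)\(S\NP)
  [2,5] S\(S\PP)   >
    [2,3] "plan" : (S\(S\PP))/S
    [3,5] S   >
      [3,4] "song" : S/NP
      [4,5] "every" : NP

[0,1] S\NP  lex  "no"
[1,2] (S\PP)\(S\NP)  lex  "in"
[0,2] S\PP  <  k=1
[2,3] (S\(S\PP))/S  lex  "plan"
[3,4] S/NP  lex  "song"
[4,5] NP  lex  "every"
[3,5] S  >  k=4
[2,5] S\(S\PP)  >  k=3
[0,5] S  <  k=2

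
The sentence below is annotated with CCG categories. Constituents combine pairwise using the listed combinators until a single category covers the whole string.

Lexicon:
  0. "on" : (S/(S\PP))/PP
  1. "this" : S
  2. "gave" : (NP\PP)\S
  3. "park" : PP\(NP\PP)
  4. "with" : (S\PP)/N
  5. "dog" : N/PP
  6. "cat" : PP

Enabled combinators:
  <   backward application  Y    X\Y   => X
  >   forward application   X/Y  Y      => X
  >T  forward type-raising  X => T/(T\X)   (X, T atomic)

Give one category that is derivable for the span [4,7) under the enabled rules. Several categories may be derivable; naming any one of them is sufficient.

[0,7] S   >
  [0,4] S/(S\PP)   >
    [0,1] "on" : (S/(S\PP))/PP
    [1,4] PP   <
      [1,3] NP\PP   <
        [1,2] "this" : S
        [2,3] "gave" : (NP\PP)\S
      [3,4] "park" : PP\(NP\PP)
  [4,7] S\PP   >
    [4,5] "with" : (S\PP)/N
    [5,7] N   >
      [5,6] "dog" : N/PP
      [6,7] "cat" : PP

S\PP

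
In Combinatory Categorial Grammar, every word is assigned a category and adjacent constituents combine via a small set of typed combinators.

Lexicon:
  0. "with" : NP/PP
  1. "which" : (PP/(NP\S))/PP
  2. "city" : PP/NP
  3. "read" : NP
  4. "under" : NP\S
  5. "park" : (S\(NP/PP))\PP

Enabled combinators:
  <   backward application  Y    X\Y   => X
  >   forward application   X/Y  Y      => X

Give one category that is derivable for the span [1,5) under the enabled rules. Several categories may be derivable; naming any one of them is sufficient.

PP

[0,6] S   <
  [0,1] "with" : NP/PP
  [1,6] S\(NP/PP)   <
    [1,5] PP   >
      [1,4] PP/(NP\S)   >
        [1,2] "which" : (PP/(NP\S))/PP
        [2,4] PP   >
          [2,3] "city" : PP/NP
          [3,4] "read" : NP
      [4,5] "under" : NP\S
    [5,6] "park" : (S\(NP/PP))\PP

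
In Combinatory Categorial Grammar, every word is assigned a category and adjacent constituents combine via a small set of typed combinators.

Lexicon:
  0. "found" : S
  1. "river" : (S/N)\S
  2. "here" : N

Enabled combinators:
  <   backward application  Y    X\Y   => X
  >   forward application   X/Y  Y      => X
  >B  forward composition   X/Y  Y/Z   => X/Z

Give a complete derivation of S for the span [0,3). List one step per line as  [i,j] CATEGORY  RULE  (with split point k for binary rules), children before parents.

[0,1] S  lex  "found"
[1,2] (S/N)\S  lex  "river"
[0,2] S/N  <  k=1
[2,3] N  lex  "here"
[0,3] S  >  k=2

[0,3] S   >
  [0,2] S/N   <
    [0,1] "found" : S
    [1,2] "river" : (S/N)\S
  [2,3] "here" : N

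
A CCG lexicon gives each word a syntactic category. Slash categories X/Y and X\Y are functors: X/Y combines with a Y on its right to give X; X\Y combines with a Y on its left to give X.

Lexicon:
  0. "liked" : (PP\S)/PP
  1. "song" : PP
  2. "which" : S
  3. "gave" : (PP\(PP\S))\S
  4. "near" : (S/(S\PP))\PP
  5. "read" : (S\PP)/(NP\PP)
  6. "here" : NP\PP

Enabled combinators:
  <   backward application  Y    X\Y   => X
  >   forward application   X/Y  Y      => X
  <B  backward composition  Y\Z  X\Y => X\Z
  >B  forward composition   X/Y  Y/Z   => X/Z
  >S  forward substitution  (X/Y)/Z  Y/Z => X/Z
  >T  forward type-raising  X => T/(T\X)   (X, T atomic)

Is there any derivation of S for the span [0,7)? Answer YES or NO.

[0,7] S   >
  [0,5] S/(S\PP)   <
    [0,4] PP   <
      [0,2] PP\S   >
        [0,1] "liked" : (PP\S)/PP
        [1,2] "song" : PP
      [2,4] PP\(PP\S)   <
        [2,3] "which" : S
        [3,4] "gave" : (PP\(PP\S))\S
    [4,5] "near" : (S/(S\PP))\PP
  [5,7] S\PP   >
    [5,6] "read" : (S\PP)/(NP\PP)
    [6,7] "here" : NP\PP

YES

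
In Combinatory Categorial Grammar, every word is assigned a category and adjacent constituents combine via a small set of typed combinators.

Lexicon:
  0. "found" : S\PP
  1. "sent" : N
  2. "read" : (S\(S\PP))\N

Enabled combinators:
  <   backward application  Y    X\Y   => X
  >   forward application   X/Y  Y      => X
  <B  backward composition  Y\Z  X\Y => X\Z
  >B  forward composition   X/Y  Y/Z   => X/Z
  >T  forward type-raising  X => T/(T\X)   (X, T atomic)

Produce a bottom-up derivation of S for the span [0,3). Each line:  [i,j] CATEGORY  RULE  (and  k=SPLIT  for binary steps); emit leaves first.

[0,3] S   <
  [0,1] "found" : S\PP
  [1,3] S\(S\PP)   <
    [1,2] "sent" : N
    [2,3] "read" : (S\(S\PP))\N

[0,1] S\PP  lex  "found"
[1,2] N  lex  "sent"
[2,3] (S\(S\PP))\N  lex  "read"
[1,3] S\(S\PP)  <  k=2
[0,3] S  <  k=1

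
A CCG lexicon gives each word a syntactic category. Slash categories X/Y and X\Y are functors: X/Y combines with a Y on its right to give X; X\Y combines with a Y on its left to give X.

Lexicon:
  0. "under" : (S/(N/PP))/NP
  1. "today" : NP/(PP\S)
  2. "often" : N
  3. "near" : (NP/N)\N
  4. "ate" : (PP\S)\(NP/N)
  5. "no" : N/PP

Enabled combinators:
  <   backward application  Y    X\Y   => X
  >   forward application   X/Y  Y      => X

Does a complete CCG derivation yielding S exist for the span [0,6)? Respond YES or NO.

[0,6] S   >
  [0,5] S/(N/PP)   >
    [0,1] "under" : (S/(N/PP))/NP
    [1,5] NP   >
      [1,2] "today" : NP/(PP\S)
      [2,5] PP\S   <
        [2,4] NP/N   <
          [2,3] "often" : N
          [3,4] "near" : (NP/N)\N
        [4,5] "ate" : (PP\S)\(NP/N)
  [5,6] "no" : N/PP

YES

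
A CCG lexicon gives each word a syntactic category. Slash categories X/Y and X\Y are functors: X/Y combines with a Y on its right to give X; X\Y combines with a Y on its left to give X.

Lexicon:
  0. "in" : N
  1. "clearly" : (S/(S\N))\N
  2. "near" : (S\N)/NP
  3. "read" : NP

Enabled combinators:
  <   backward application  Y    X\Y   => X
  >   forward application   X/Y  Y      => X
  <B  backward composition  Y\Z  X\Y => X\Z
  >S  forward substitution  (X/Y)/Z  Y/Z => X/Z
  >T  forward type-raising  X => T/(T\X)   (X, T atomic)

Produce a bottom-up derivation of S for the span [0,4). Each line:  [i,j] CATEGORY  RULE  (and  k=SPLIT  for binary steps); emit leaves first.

[0,4] S   >
  [0,2] S/(S\N)   <
    [0,1] "in" : N
    [1,2] "clearly" : (S/(S\N))\N
  [2,4] S\N   >
    [2,3] "near" : (S\N)/NP
    [3,4] "read" : NP

[0,1] N  lex  "in"
[1,2] (S/(S\N))\N  lex  "clearly"
[0,2] S/(S\N)  <  k=1
[2,3] (S\N)/NP  lex  "near"
[3,4] NP  lex  "read"
[2,4] S\N  >  k=3
[0,4] S  >  k=2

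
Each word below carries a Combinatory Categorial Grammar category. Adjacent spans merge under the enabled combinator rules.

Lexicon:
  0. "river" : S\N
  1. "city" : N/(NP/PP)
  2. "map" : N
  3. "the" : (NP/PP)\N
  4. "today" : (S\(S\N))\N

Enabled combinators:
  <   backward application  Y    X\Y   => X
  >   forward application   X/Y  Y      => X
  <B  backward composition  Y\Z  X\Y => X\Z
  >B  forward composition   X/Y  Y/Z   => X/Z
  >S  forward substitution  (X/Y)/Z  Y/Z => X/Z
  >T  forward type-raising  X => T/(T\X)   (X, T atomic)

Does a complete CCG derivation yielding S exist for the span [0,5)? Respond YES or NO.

YES

[0,5] S   <
  [0,1] "river" : S\N
  [1,5] S\(S\N)   <
    [1,4] N   >
      [1,2] "city" : N/(NP/PP)
      [2,4] NP/PP   <
        [2,3] "map" : N
        [3,4] "the" : (NP/PP)\N
    [4,5] "today" : (S\(S\N))\N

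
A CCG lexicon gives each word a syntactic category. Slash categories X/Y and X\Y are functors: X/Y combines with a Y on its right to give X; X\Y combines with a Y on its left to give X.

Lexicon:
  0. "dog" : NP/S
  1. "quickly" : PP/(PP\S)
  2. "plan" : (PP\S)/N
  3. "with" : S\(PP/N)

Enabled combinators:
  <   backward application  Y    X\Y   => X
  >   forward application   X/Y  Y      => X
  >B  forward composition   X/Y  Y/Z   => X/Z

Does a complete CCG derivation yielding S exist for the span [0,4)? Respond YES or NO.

NP/S PP/(PP\S) (PP\S)/N S\(PP/N)
CKY chart[0,4] = {NP}; S ∉ chart

NO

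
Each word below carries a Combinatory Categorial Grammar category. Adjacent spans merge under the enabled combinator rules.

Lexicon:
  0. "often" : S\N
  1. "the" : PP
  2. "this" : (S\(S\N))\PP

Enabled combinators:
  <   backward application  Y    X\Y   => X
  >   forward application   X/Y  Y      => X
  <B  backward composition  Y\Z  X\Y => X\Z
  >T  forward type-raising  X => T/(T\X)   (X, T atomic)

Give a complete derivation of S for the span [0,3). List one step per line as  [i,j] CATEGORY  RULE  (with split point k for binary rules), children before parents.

[0,1] S\N  lex  "often"
[1,2] PP  lex  "the"
[2,3] (S\(S\N))\PP  lex  "this"
[1,3] S\(S\N)  <  k=2
[0,3] S  <  k=1

[0,3] S   <
  [0,1] "often" : S\N
  [1,3] S\(S\N)   <
    [1,2] "the" : PP
    [2,3] "this" : (S\(S\N))\PP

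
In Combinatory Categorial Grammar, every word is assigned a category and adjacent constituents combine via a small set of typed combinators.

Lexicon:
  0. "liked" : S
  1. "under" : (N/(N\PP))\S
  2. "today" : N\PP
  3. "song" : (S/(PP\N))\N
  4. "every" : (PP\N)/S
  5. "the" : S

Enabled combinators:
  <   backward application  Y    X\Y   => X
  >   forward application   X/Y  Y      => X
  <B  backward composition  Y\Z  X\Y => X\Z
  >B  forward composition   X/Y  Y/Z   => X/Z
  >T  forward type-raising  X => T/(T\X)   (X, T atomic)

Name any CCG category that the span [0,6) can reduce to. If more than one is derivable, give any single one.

S

[0,6] S   >
  [0,4] S/(PP\N)   <
    [0,3] N   >
      [0,2] N/(N\PP)   <
        [0,1] "liked" : S
        [1,2] "under" : (N/(N\PP))\S
      [2,3] "today" : N\PP
    [3,4] "song" : (S/(PP\N))\N
  [4,6] PP\N   >
    [4,5] "every" : (PP\N)/S
    [5,6] "the" : S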